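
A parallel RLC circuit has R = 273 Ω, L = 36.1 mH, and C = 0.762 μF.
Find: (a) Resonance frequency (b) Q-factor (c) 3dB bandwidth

Step 1 — Resonance: ω₀ = 1/√(LC) = 1/√(0.0361·7.62e-07) = 6029 rad/s.
Step 2 — f₀ = ω₀/(2π) = 959.6 Hz.
Step 3 — Parallel Q: Q = R/(ω₀L) = 273/(6029·0.0361) = 1.254.
Step 4 — Bandwidth: Δω = ω₀/Q = 4807 rad/s; BW = Δω/(2π) = 765.1 Hz.

(a) f₀ = 959.6 Hz  (b) Q = 1.254  (c) BW = 765.1 Hz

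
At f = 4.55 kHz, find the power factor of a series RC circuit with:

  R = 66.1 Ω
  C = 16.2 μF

Step 1 — Angular frequency: ω = 2π·f = 2π·4550 = 2.859e+04 rad/s.
Step 2 — Component impedances:
  R: Z = R = 66.1 Ω
  C: Z = 1/(jωC) = -j/(ω·C) = 0 - j2.159 Ω
Step 3 — Series combination: Z_total = R + C = 66.1 - j2.159 Ω = 66.14∠-1.9° Ω.
Step 4 — Power factor: PF = cos(φ) = Re(Z)/|Z| = 66.1/66.135 = 0.9995.
Step 5 — Type: Im(Z) = -2.159 ⇒ leading (phase φ = -1.9°).

PF = 0.9995 (leading, φ = -1.9°)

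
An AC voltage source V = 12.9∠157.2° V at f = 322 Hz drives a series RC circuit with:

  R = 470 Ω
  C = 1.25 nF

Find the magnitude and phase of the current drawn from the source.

Step 1 — Angular frequency: ω = 2π·f = 2π·322 = 2023 rad/s.
Step 2 — Component impedances:
  R: Z = R = 470 Ω
  C: Z = 1/(jωC) = -j/(ω·C) = 0 - j3.954e+05 Ω
Step 3 — Series combination: Z_total = R + C = 470 - j3.954e+05 Ω = 3.954e+05∠-89.9° Ω.
Step 4 — Source phasor: V = 12.9∠157.2° V = -11.89 + j4.999 V.
Step 5 — Ohm's law: I = V / Z_total = (-11.89 + j4.999) / (470 - j3.954e+05) = -1.268e-05 - j3.006e-05 A.
Step 6 — Convert to polar: |I| = 3.262e-05 A, ∠I = -112.9°.

I = 3.262e-05∠-112.9° A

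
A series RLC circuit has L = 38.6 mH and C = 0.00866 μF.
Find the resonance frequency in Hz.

Step 1 — Resonance condition Im(Z)=0 gives ω₀ = 1/√(LC).
Step 2 — ω₀ = 1/√(0.0386·8.66e-09) = 5.469e+04 rad/s.
Step 3 — f₀ = ω₀/(2π) = 8705 Hz.

f₀ = 8705 Hz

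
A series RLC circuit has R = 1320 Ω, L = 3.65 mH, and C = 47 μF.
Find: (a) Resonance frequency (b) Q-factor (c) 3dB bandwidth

Step 1 — Resonance: ω₀ = 1/√(LC) = 1/√(0.00365·4.7e-05) = 2414 rad/s.
Step 2 — f₀ = ω₀/(2π) = 384.3 Hz.
Step 3 — Series Q: Q = ω₀L/R = 2414·0.00365/1320 = 0.006676.
Step 4 — Bandwidth: Δω = ω₀/Q = 3.616e+05 rad/s; BW = Δω/(2π) = 5.756e+04 Hz.

(a) f₀ = 384.3 Hz  (b) Q = 0.006676  (c) BW = 5.756e+04 Hz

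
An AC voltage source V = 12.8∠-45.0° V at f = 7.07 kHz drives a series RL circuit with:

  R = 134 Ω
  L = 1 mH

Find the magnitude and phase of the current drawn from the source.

Step 1 — Angular frequency: ω = 2π·f = 2π·7070 = 4.442e+04 rad/s.
Step 2 — Component impedances:
  R: Z = R = 134 Ω
  L: Z = jωL = j·4.442e+04·0.001 = 0 + j44.42 Ω
Step 3 — Series combination: Z_total = R + L = 134 + j44.42 Ω = 141.2∠18.3° Ω.
Step 4 — Source phasor: V = 12.8∠-45.0° V = 9.051 - j9.051 V.
Step 5 — Ohm's law: I = V / Z_total = (9.051 - j9.051) / (134 + j44.42) = 0.04068 - j0.08103 A.
Step 6 — Convert to polar: |I| = 0.09067 A, ∠I = -63.3°.

I = 0.09067∠-63.3° A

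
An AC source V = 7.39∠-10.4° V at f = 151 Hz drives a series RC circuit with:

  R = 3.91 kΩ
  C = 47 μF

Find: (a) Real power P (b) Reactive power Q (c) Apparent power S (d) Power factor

Step 1 — Angular frequency: ω = 2π·f = 2π·151 = 948.8 rad/s.
Step 2 — Component impedances:
  R: Z = R = 3910 Ω
  C: Z = 1/(jωC) = -j/(ω·C) = 0 - j22.43 Ω
Step 3 — Series combination: Z_total = R + C = 3910 - j22.43 Ω = 3910∠-0.3° Ω.
Step 4 — Source phasor: V = 7.39∠-10.4° V = 7.269 - j1.334 V.
Step 5 — Current: I = V / Z = 0.001861 - j0.0003305 A = 0.00189∠-10.1° A.
Step 6 — Complex power: S = V·I* = 0.01397 - j8.011e-05 VA.
Step 7 — Real power: P = Re(S) = 0.01397 W.
Step 8 — Reactive power: Q = Im(S) = -8.011e-05 VAR.
Step 9 — Apparent power: |S| = 0.01397 VA.
Step 10 — Power factor: PF = P/|S| = 1 (leading).

(a) P = 0.01397 W  (b) Q = -8.011e-05 VAR  (c) S = 0.01397 VA  (d) PF = 1 (leading)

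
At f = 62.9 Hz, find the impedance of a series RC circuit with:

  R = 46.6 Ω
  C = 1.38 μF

Step 1 — Angular frequency: ω = 2π·f = 2π·62.9 = 395.2 rad/s.
Step 2 — Component impedances:
  R: Z = R = 46.6 Ω
  C: Z = 1/(jωC) = -j/(ω·C) = 0 - j1834 Ω
Step 3 — Series combination: Z_total = R + C = 46.6 - j1834 Ω = 1834∠-88.5° Ω.

Z = 46.6 - j1834 Ω = 1834∠-88.5° Ω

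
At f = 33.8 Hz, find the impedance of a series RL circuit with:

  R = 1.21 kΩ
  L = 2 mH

Step 1 — Angular frequency: ω = 2π·f = 2π·33.8 = 212.4 rad/s.
Step 2 — Component impedances:
  R: Z = R = 1210 Ω
  L: Z = jωL = j·212.4·0.002 = 0 + j0.4247 Ω
Step 3 — Series combination: Z_total = R + L = 1210 + j0.4247 Ω = 1210∠0.0° Ω.

Z = 1210 + j0.4247 Ω = 1210∠0.0° Ω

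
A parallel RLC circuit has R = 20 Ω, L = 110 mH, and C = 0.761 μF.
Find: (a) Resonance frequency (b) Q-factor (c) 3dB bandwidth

Step 1 — Resonance: ω₀ = 1/√(LC) = 1/√(0.11·7.61e-07) = 3456 rad/s.
Step 2 — f₀ = ω₀/(2π) = 550.1 Hz.
Step 3 — Parallel Q: Q = R/(ω₀L) = 20/(3456·0.11) = 0.0526.
Step 4 — Bandwidth: Δω = ω₀/Q = 6.57e+04 rad/s; BW = Δω/(2π) = 1.046e+04 Hz.

(a) f₀ = 550.1 Hz  (b) Q = 0.0526  (c) BW = 1.046e+04 Hz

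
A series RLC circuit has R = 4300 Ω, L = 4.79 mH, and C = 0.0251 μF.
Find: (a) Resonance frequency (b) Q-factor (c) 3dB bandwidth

Step 1 — Resonance: ω₀ = 1/√(LC) = 1/√(0.00479·2.51e-08) = 9.12e+04 rad/s.
Step 2 — f₀ = ω₀/(2π) = 1.451e+04 Hz.
Step 3 — Series Q: Q = ω₀L/R = 9.12e+04·0.00479/4300 = 0.1016.
Step 4 — Bandwidth: Δω = ω₀/Q = 8.977e+05 rad/s; BW = Δω/(2π) = 1.429e+05 Hz.

(a) f₀ = 1.451e+04 Hz  (b) Q = 0.1016  (c) BW = 1.429e+05 Hz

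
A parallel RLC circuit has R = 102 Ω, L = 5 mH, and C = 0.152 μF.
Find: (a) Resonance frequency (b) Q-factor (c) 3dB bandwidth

Step 1 — Resonance: ω₀ = 1/√(LC) = 1/√(0.005·1.52e-07) = 3.627e+04 rad/s.
Step 2 — f₀ = ω₀/(2π) = 5773 Hz.
Step 3 — Parallel Q: Q = R/(ω₀L) = 102/(3.627e+04·0.005) = 0.5624.
Step 4 — Bandwidth: Δω = ω₀/Q = 6.45e+04 rad/s; BW = Δω/(2π) = 1.027e+04 Hz.

(a) f₀ = 5773 Hz  (b) Q = 0.5624  (c) BW = 1.027e+04 Hz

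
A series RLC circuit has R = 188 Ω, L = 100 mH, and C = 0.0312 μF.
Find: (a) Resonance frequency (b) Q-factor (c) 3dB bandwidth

Step 1 — Resonance: ω₀ = 1/√(LC) = 1/√(0.1·3.12e-08) = 1.79e+04 rad/s.
Step 2 — f₀ = ω₀/(2π) = 2849 Hz.
Step 3 — Series Q: Q = ω₀L/R = 1.79e+04·0.1/188 = 9.523.
Step 4 — Bandwidth: Δω = ω₀/Q = 1880 rad/s; BW = Δω/(2π) = 299.2 Hz.

(a) f₀ = 2849 Hz  (b) Q = 9.523  (c) BW = 299.2 Hz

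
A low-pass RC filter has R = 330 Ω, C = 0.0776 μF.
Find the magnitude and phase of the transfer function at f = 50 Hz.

Step 1 — Angular frequency: ω = 2π·50 = 314.2 rad/s.
Step 2 — Transfer function: H(jω) = 1/(1 + jωRC).
Step 3 — Denominator: 1 + jωRC = 1 + j·314.2·330·7.76e-08 = 1 + j0.008045.
Step 4 — H = 0.9999 - j0.008044.
Step 5 — Magnitude: |H| = 1 (-0.0 dB); phase: φ = -0.5°.

|H| = 1 (-0.0 dB), φ = -0.5°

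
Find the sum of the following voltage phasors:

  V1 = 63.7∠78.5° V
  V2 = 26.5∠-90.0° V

Step 1 — Convert each phasor to rectangular form:
  V1 = 63.7·(cos(78.5°) + j·sin(78.5°)) = 12.7 + j62.42 V
  V2 = 26.5·(cos(-90.0°) + j·sin(-90.0°)) = 0 - j26.5 V
Step 2 — Sum components: V_total = 12.7 + j35.92 V.
Step 3 — Convert to polar: |V_total| = 38.1 V, ∠V_total = 70.5°.

V_total = 38.1∠70.5° V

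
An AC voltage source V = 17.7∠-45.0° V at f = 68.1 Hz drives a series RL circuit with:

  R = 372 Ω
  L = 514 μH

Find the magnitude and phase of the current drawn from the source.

Step 1 — Angular frequency: ω = 2π·f = 2π·68.1 = 427.9 rad/s.
Step 2 — Component impedances:
  R: Z = R = 372 Ω
  L: Z = jωL = j·427.9·0.000514 = 0 + j0.2199 Ω
Step 3 — Series combination: Z_total = R + L = 372 + j0.2199 Ω = 372∠0.0° Ω.
Step 4 — Source phasor: V = 17.7∠-45.0° V = 12.52 - j12.52 V.
Step 5 — Ohm's law: I = V / Z_total = (12.52 - j12.52) / (372 + j0.2199) = 0.03362 - j0.03366 A.
Step 6 — Convert to polar: |I| = 0.04758 A, ∠I = -45.0°.

I = 0.04758∠-45.0° A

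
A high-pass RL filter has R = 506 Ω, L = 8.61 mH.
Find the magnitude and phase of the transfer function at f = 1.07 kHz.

Step 1 — Angular frequency: ω = 2π·1070 = 6723 rad/s.
Step 2 — Transfer function: H(jω) = jωL/(R + jωL).
Step 3 — Numerator jωL = j·57.89; denominator R + jωL = 506 + j57.89.
Step 4 — H = 0.01292 + j0.1129.
Step 5 — Magnitude: |H| = 0.1137 (-18.9 dB); phase: φ = 83.5°.

|H| = 0.1137 (-18.9 dB), φ = 83.5°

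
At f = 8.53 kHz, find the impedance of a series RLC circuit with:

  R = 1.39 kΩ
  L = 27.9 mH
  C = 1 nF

Step 1 — Angular frequency: ω = 2π·f = 2π·8530 = 5.36e+04 rad/s.
Step 2 — Component impedances:
  R: Z = R = 1390 Ω
  L: Z = jωL = j·5.36e+04·0.0279 = 0 + j1495 Ω
  C: Z = 1/(jωC) = -j/(ω·C) = 0 - j1.866e+04 Ω
Step 3 — Series combination: Z_total = R + L + C = 1390 - j1.716e+04 Ω = 1.722e+04∠-85.4° Ω.

Z = 1390 - j1.716e+04 Ω = 1.722e+04∠-85.4° Ω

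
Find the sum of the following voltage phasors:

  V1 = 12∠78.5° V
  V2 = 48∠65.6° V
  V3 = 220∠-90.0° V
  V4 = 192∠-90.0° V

Step 1 — Convert each phasor to rectangular form:
  V1 = 12·(cos(78.5°) + j·sin(78.5°)) = 2.392 + j11.76 V
  V2 = 48·(cos(65.6°) + j·sin(65.6°)) = 19.83 + j43.71 V
  V3 = 220·(cos(-90.0°) + j·sin(-90.0°)) = 0 - j220 V
  V4 = 192·(cos(-90.0°) + j·sin(-90.0°)) = 0 - j192 V
Step 2 — Sum components: V_total = 22.22 - j356.5 V.
Step 3 — Convert to polar: |V_total| = 357.2 V, ∠V_total = -86.4°.

V_total = 357.2∠-86.4° V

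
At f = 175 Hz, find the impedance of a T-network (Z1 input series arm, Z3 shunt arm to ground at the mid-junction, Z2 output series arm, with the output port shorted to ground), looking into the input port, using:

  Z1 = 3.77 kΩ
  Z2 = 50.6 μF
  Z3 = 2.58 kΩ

Step 1 — Angular frequency: ω = 2π·f = 2π·175 = 1100 rad/s.
Step 2 — Component impedances:
  Z1: Z = R = 3770 Ω
  Z2: Z = 1/(jωC) = -j/(ω·C) = 0 - j17.97 Ω
  Z3: Z = R = 2580 Ω
Step 3 — With the output port shorted to ground, the output series arm Z2 runs from the junction to ground; the shunt arm Z3 also runs from the junction to ground. They appear in parallel: Z3 || Z2 = 0.1252 - j17.97 Ω.
Step 4 — Series with input arm Z1: Z_in = Z1 + (Z3 || Z2) = 3770 - j17.97 Ω = 3770∠-0.3° Ω.

Z = 3770 - j17.97 Ω = 3770∠-0.3° Ω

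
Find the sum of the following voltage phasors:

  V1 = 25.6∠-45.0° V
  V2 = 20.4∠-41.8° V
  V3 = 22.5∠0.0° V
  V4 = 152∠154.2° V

Step 1 — Convert each phasor to rectangular form:
  V1 = 25.6·(cos(-45.0°) + j·sin(-45.0°)) = 18.1 - j18.1 V
  V2 = 20.4·(cos(-41.8°) + j·sin(-41.8°)) = 15.21 - j13.6 V
  V3 = 22.5·(cos(0.0°) + j·sin(0.0°)) = 22.5 V
  V4 = 152·(cos(154.2°) + j·sin(154.2°)) = -136.8 + j66.16 V
Step 2 — Sum components: V_total = -81.04 + j34.46 V.
Step 3 — Convert to polar: |V_total| = 88.06 V, ∠V_total = 157.0°.

V_total = 88.06∠157.0° V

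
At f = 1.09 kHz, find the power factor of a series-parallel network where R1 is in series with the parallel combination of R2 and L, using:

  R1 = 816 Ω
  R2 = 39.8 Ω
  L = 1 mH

Step 1 — Angular frequency: ω = 2π·f = 2π·1090 = 6849 rad/s.
Step 2 — Component impedances:
  R1: Z = R = 816 Ω
  R2: Z = R = 39.8 Ω
  L: Z = jωL = j·6849·0.001 = 0 + j6.849 Ω
Step 3 — Parallel branch: R2 || L = 1/(1/R2 + 1/L) = 1.145 + j6.652 Ω.
Step 4 — Series with R1: Z_total = R1 + (R2 || L) = 817.1 + j6.652 Ω = 817.2∠0.5° Ω.
Step 5 — Power factor: PF = cos(φ) = Re(Z)/|Z| = 817.14/817.17 = 1.
Step 6 — Type: Im(Z) = 6.652 ⇒ lagging (phase φ = 0.5°).

PF = 1 (lagging, φ = 0.5°)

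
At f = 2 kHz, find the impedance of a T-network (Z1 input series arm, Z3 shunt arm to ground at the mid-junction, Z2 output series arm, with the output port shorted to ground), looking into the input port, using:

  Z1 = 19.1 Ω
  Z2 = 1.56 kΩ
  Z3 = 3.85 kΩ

Step 1 — Angular frequency: ω = 2π·f = 2π·2000 = 1.257e+04 rad/s.
Step 2 — Component impedances:
  Z1: Z = R = 19.1 Ω
  Z2: Z = R = 1560 Ω
  Z3: Z = R = 3850 Ω
Step 3 — With the output port shorted to ground, the output series arm Z2 runs from the junction to ground; the shunt arm Z3 also runs from the junction to ground. They appear in parallel: Z3 || Z2 = 1110 Ω.
Step 4 — Series with input arm Z1: Z_in = Z1 + (Z3 || Z2) = 1129 Ω = 1129∠0.0° Ω.

Z = 1129 Ω = 1129∠0.0° Ω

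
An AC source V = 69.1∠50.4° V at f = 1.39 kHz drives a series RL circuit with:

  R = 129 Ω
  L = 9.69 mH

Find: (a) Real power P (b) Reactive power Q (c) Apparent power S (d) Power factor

Step 1 — Angular frequency: ω = 2π·f = 2π·1390 = 8734 rad/s.
Step 2 — Component impedances:
  R: Z = R = 129 Ω
  L: Z = jωL = j·8734·0.00969 = 0 + j84.63 Ω
Step 3 — Series combination: Z_total = R + L = 129 + j84.63 Ω = 154.3∠33.3° Ω.
Step 4 — Source phasor: V = 69.1∠50.4° V = 44.05 + j53.24 V.
Step 5 — Current: I = V / Z = 0.428 + j0.1319 A = 0.4479∠17.1° A.
Step 6 — Complex power: S = V·I* = 25.88 + j16.98 VA.
Step 7 — Real power: P = Re(S) = 25.88 W.
Step 8 — Reactive power: Q = Im(S) = 16.98 VAR.
Step 9 — Apparent power: |S| = 30.95 VA.
Step 10 — Power factor: PF = P/|S| = 0.8361 (lagging).

(a) P = 25.88 W  (b) Q = 16.98 VAR  (c) S = 30.95 VA  (d) PF = 0.8361 (lagging)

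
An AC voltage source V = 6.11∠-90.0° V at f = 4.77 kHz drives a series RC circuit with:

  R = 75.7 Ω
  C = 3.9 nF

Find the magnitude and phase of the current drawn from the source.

Step 1 — Angular frequency: ω = 2π·f = 2π·4770 = 2.997e+04 rad/s.
Step 2 — Component impedances:
  R: Z = R = 75.7 Ω
  C: Z = 1/(jωC) = -j/(ω·C) = 0 - j8555 Ω
Step 3 — Series combination: Z_total = R + C = 75.7 - j8555 Ω = 8556∠-89.5° Ω.
Step 4 — Source phasor: V = 6.11∠-90.0° V = 0 - j6.11 V.
Step 5 — Ohm's law: I = V / Z_total = (0 - j6.11) / (75.7 - j8555) = 0.0007141 - j6.319e-06 A.
Step 6 — Convert to polar: |I| = 0.0007141 A, ∠I = -0.5°.

I = 0.0007141∠-0.5° A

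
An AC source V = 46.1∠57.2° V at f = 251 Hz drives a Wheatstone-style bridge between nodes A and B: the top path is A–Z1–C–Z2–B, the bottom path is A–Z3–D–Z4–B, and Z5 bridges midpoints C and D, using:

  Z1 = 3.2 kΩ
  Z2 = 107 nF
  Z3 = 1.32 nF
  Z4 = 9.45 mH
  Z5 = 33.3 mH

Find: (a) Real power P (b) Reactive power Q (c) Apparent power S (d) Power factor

Step 1 — Angular frequency: ω = 2π·f = 2π·251 = 1577 rad/s.
Step 2 — Component impedances:
  Z1: Z = R = 3200 Ω
  Z2: Z = 1/(jωC) = -j/(ω·C) = 0 - j5926 Ω
  Z3: Z = 1/(jωC) = -j/(ω·C) = 0 - j4.804e+05 Ω
  Z4: Z = jωL = j·1577·0.00945 = 0 + j14.9 Ω
  Z5: Z = jωL = j·1577·0.0333 = 0 + j52.52 Ω
Step 3 — Bridge requires nodal analysis (the Z5 bridge couples midpoints C and D, so the two paths cannot be reduced to a simple series/parallel combination). Setting node B to ground and injecting 1 A at node A, the 3-node admittance system at A, C, D solves to V_A = Z_AB = 3201 + j46.88 Ω = 3201∠0.8° Ω.
Step 4 — Source phasor: V = 46.1∠57.2° V = 24.97 + j38.75 V.
Step 5 — Current: I = V / Z = 0.007978 + j0.01199 A = 0.0144∠56.4° A.
Step 6 — Complex power: S = V·I* = 0.6639 + j0.009724 VA.
Step 7 — Real power: P = Re(S) = 0.6639 W.
Step 8 — Reactive power: Q = Im(S) = 0.009724 VAR.
Step 9 — Apparent power: |S| = 0.6639 VA.
Step 10 — Power factor: PF = P/|S| = 0.9999 (lagging).

(a) P = 0.6639 W  (b) Q = 0.009724 VAR  (c) S = 0.6639 VA  (d) PF = 0.9999 (lagging)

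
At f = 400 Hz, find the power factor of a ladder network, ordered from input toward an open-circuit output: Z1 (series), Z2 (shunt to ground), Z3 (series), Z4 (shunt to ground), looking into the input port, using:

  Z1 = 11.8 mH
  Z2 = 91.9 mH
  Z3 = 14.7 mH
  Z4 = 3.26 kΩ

Step 1 — Angular frequency: ω = 2π·f = 2π·400 = 2513 rad/s.
Step 2 — Component impedances:
  Z1: Z = jωL = j·2513·0.0118 = 0 + j29.66 Ω
  Z2: Z = jωL = j·2513·0.0919 = 0 + j231 Ω
  Z3: Z = jωL = j·2513·0.0147 = 0 + j36.95 Ω
  Z4: Z = R = 3260 Ω
Step 3 — Ladder network (open output): work backward from the far end, alternating series and parallel combinations. Z_in = 16.25 + j259.3 Ω = 259.8∠86.4° Ω.
Step 4 — Power factor: PF = cos(φ) = Re(Z)/|Z| = 16.254/259.8 = 0.06256.
Step 5 — Type: Im(Z) = 259.3 ⇒ lagging (phase φ = 86.4°).

PF = 0.06256 (lagging, φ = 86.4°)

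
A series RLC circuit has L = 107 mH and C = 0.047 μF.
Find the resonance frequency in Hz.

Step 1 — Resonance condition Im(Z)=0 gives ω₀ = 1/√(LC).
Step 2 — ω₀ = 1/√(0.107·4.7e-08) = 1.41e+04 rad/s.
Step 3 — f₀ = ω₀/(2π) = 2244 Hz.

f₀ = 2244 Hz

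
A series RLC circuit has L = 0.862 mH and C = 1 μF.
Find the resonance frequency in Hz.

Step 1 — Resonance condition Im(Z)=0 gives ω₀ = 1/√(LC).
Step 2 — ω₀ = 1/√(0.000862·1e-06) = 3.406e+04 rad/s.
Step 3 — f₀ = ω₀/(2π) = 5421 Hz.

f₀ = 5421 Hz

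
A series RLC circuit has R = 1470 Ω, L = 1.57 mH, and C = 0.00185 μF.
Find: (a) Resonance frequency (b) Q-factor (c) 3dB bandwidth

Step 1 — Resonance condition Im(Z)=0 gives ω₀ = 1/√(LC).
Step 2 — ω₀ = 1/√(0.00157·1.85e-09) = 5.868e+05 rad/s.
Step 3 — f₀ = ω₀/(2π) = 9.339e+04 Hz.
Step 4 — Series Q: Q = ω₀L/R = 5.868e+05·0.00157/1470 = 0.6267.
Step 5 — 3dB bandwidth: Δω = ω₀/Q = 9.363e+05 rad/s; BW = Δω/(2π) = 1.49e+05 Hz.

(a) f₀ = 9.339e+04 Hz  (b) Q = 0.6267  (c) BW = 1.49e+05 Hz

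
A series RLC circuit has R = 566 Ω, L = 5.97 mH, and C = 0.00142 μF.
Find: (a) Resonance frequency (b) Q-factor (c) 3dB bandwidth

Step 1 — Resonance: ω₀ = 1/√(LC) = 1/√(0.00597·1.42e-09) = 3.435e+05 rad/s.
Step 2 — f₀ = ω₀/(2π) = 5.466e+04 Hz.
Step 3 — Series Q: Q = ω₀L/R = 3.435e+05·0.00597/566 = 3.623.
Step 4 — Bandwidth: Δω = ω₀/Q = 9.481e+04 rad/s; BW = Δω/(2π) = 1.509e+04 Hz.

(a) f₀ = 5.466e+04 Hz  (b) Q = 3.623  (c) BW = 1.509e+04 Hz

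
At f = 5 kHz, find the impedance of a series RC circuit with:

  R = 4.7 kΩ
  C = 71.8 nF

Step 1 — Angular frequency: ω = 2π·f = 2π·5000 = 3.142e+04 rad/s.
Step 2 — Component impedances:
  R: Z = R = 4700 Ω
  C: Z = 1/(jωC) = -j/(ω·C) = 0 - j443.3 Ω
Step 3 — Series combination: Z_total = R + C = 4700 - j443.3 Ω = 4721∠-5.4° Ω.

Z = 4700 - j443.3 Ω = 4721∠-5.4° Ω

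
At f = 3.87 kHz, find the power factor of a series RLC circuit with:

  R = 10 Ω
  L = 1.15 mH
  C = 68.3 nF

Step 1 — Angular frequency: ω = 2π·f = 2π·3870 = 2.432e+04 rad/s.
Step 2 — Component impedances:
  R: Z = R = 10 Ω
  L: Z = jωL = j·2.432e+04·0.00115 = 0 + j27.96 Ω
  C: Z = 1/(jωC) = -j/(ω·C) = 0 - j602.1 Ω
Step 3 — Series combination: Z_total = R + L + C = 10 - j574.2 Ω = 574.3∠-89.0° Ω.
Step 4 — Power factor: PF = cos(φ) = Re(Z)/|Z| = 10/574.3 = 0.01741.
Step 5 — Type: Im(Z) = -574.2 ⇒ leading (phase φ = -89.0°).

PF = 0.01741 (leading, φ = -89.0°)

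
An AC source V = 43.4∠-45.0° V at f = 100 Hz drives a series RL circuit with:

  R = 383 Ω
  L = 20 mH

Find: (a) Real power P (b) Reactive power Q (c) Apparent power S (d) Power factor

Step 1 — Angular frequency: ω = 2π·f = 2π·100 = 628.3 rad/s.
Step 2 — Component impedances:
  R: Z = R = 383 Ω
  L: Z = jωL = j·628.3·0.02 = 0 + j12.57 Ω
Step 3 — Series combination: Z_total = R + L = 383 + j12.57 Ω = 383.2∠1.9° Ω.
Step 4 — Source phasor: V = 43.4∠-45.0° V = 30.69 - j30.69 V.
Step 5 — Current: I = V / Z = 0.07741 - j0.08267 A = 0.1133∠-46.9° A.
Step 6 — Complex power: S = V·I* = 4.913 + j0.1612 VA.
Step 7 — Real power: P = Re(S) = 4.913 W.
Step 8 — Reactive power: Q = Im(S) = 0.1612 VAR.
Step 9 — Apparent power: |S| = 4.915 VA.
Step 10 — Power factor: PF = P/|S| = 0.9995 (lagging).

(a) P = 4.913 W  (b) Q = 0.1612 VAR  (c) S = 4.915 VA  (d) PF = 0.9995 (lagging)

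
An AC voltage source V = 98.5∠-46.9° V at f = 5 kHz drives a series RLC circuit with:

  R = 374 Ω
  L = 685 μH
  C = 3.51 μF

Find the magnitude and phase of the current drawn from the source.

Step 1 — Angular frequency: ω = 2π·f = 2π·5000 = 3.142e+04 rad/s.
Step 2 — Component impedances:
  R: Z = R = 374 Ω
  L: Z = jωL = j·3.142e+04·0.000685 = 0 + j21.52 Ω
  C: Z = 1/(jωC) = -j/(ω·C) = 0 - j9.069 Ω
Step 3 — Series combination: Z_total = R + L + C = 374 + j12.45 Ω = 374.2∠1.9° Ω.
Step 4 — Source phasor: V = 98.5∠-46.9° V = 67.3 - j71.92 V.
Step 5 — Ohm's law: I = V / Z_total = (67.3 - j71.92) / (374 + j12.45) = 0.1734 - j0.1981 A.
Step 6 — Convert to polar: |I| = 0.2632 A, ∠I = -48.8°.

I = 0.2632∠-48.8° A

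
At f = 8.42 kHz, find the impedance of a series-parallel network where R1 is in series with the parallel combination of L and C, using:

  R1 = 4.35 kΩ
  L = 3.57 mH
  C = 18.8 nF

Step 1 — Angular frequency: ω = 2π·f = 2π·8420 = 5.29e+04 rad/s.
Step 2 — Component impedances:
  R1: Z = R = 4350 Ω
  L: Z = jωL = j·5.29e+04·0.00357 = 0 + j188.9 Ω
  C: Z = 1/(jωC) = -j/(ω·C) = 0 - j1005 Ω
Step 3 — Parallel branch: L || C = 1/(1/L + 1/C) = 0 + j232.6 Ω.
Step 4 — Series with R1: Z_total = R1 + (L || C) = 4350 + j232.6 Ω = 4356∠3.1° Ω.

Z = 4350 + j232.6 Ω = 4356∠3.1° Ω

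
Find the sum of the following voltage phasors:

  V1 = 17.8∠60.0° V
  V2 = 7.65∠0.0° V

Step 1 — Convert each phasor to rectangular form:
  V1 = 17.8·(cos(60.0°) + j·sin(60.0°)) = 8.9 + j15.42 V
  V2 = 7.65·(cos(0.0°) + j·sin(0.0°)) = 7.65 V
Step 2 — Sum components: V_total = 16.55 + j15.42 V.
Step 3 — Convert to polar: |V_total| = 22.62 V, ∠V_total = 43.0°.

V_total = 22.62∠43.0° V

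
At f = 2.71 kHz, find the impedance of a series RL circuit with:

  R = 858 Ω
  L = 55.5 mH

Step 1 — Angular frequency: ω = 2π·f = 2π·2710 = 1.703e+04 rad/s.
Step 2 — Component impedances:
  R: Z = R = 858 Ω
  L: Z = jωL = j·1.703e+04·0.0555 = 0 + j945 Ω
Step 3 — Series combination: Z_total = R + L = 858 + j945 Ω = 1276∠47.8° Ω.

Z = 858 + j945 Ω = 1276∠47.8° Ω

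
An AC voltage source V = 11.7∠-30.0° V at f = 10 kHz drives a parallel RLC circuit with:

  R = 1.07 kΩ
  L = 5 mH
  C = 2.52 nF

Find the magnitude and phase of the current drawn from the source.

Step 1 — Angular frequency: ω = 2π·f = 2π·1e+04 = 6.283e+04 rad/s.
Step 2 — Component impedances:
  R: Z = R = 1070 Ω
  L: Z = jωL = j·6.283e+04·0.005 = 0 + j314.2 Ω
  C: Z = 1/(jωC) = -j/(ω·C) = 0 - j6316 Ω
Step 3 — Parallel combination: 1/Z_total = 1/R + 1/L + 1/C; Z_total = 93.25 + j301.8 Ω = 315.9∠72.8° Ω.
Step 4 — Source phasor: V = 11.7∠-30.0° V = 10.13 - j5.85 V.
Step 5 — Ohm's law: I = V / Z_total = (10.13 - j5.85) / (93.25 + j301.8) = -0.008225 - j0.03612 A.
Step 6 — Convert to polar: |I| = 0.03704 A, ∠I = -102.8°.

I = 0.03704∠-102.8° A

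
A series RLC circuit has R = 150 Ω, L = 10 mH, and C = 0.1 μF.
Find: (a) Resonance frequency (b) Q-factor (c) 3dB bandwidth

Step 1 — Resonance: ω₀ = 1/√(LC) = 1/√(0.01·1e-07) = 3.162e+04 rad/s.
Step 2 — f₀ = ω₀/(2π) = 5033 Hz.
Step 3 — Series Q: Q = ω₀L/R = 3.162e+04·0.01/150 = 2.108.
Step 4 — Bandwidth: Δω = ω₀/Q = 1.5e+04 rad/s; BW = Δω/(2π) = 2387 Hz.

(a) f₀ = 5033 Hz  (b) Q = 2.108  (c) BW = 2387 Hz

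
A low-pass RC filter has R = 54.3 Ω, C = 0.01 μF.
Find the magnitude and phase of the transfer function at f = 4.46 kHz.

Step 1 — Angular frequency: ω = 2π·4460 = 2.802e+04 rad/s.
Step 2 — Transfer function: H(jω) = 1/(1 + jωRC).
Step 3 — Denominator: 1 + jωRC = 1 + j·2.802e+04·54.3·1e-08 = 1 + j0.01522.
Step 4 — H = 0.9998 - j0.01521.
Step 5 — Magnitude: |H| = 0.9999 (-0.0 dB); phase: φ = -0.9°.

|H| = 0.9999 (-0.0 dB), φ = -0.9°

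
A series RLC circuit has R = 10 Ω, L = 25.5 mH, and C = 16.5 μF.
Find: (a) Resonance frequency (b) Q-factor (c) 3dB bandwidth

Step 1 — Resonance: ω₀ = 1/√(LC) = 1/√(0.0255·1.65e-05) = 1542 rad/s.
Step 2 — f₀ = ω₀/(2π) = 245.4 Hz.
Step 3 — Series Q: Q = ω₀L/R = 1542·0.0255/10 = 3.931.
Step 4 — Bandwidth: Δω = ω₀/Q = 392.2 rad/s; BW = Δω/(2π) = 62.41 Hz.

(a) f₀ = 245.4 Hz  (b) Q = 3.931  (c) BW = 62.41 Hz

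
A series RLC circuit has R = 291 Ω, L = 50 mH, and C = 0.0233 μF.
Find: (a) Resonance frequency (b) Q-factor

Step 1 — Resonance condition Im(Z)=0 gives ω₀ = 1/√(LC).
Step 2 — ω₀ = 1/√(0.05·2.33e-08) = 2.93e+04 rad/s.
Step 3 — f₀ = ω₀/(2π) = 4663 Hz.
Step 4 — Series Q: Q = ω₀L/R = 2.93e+04·0.05/291 = 5.034.

(a) f₀ = 4663 Hz  (b) Q = 5.034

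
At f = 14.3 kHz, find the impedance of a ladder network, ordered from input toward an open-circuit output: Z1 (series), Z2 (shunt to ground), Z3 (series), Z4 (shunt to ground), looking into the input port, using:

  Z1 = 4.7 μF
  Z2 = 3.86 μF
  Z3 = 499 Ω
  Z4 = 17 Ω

Step 1 — Angular frequency: ω = 2π·f = 2π·1.43e+04 = 8.985e+04 rad/s.
Step 2 — Component impedances:
  Z1: Z = 1/(jωC) = -j/(ω·C) = 0 - j2.368 Ω
  Z2: Z = 1/(jωC) = -j/(ω·C) = 0 - j2.883 Ω
  Z3: Z = R = 499 Ω
  Z4: Z = R = 17 Ω
Step 3 — Ladder network (open output): work backward from the far end, alternating series and parallel combinations. Z_in = 0.01611 - j5.251 Ω = 5.251∠-89.8° Ω.

Z = 0.01611 - j5.251 Ω = 5.251∠-89.8° Ω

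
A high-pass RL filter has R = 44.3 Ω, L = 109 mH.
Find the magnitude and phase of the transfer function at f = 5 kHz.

Step 1 — Angular frequency: ω = 2π·5000 = 3.142e+04 rad/s.
Step 2 — Transfer function: H(jω) = jωL/(R + jωL).
Step 3 — Numerator jωL = j·3424; denominator R + jωL = 44.3 + j3424.
Step 4 — H = 0.9998 + j0.01293.
Step 5 — Magnitude: |H| = 0.9999 (-0.0 dB); phase: φ = 0.7°.

|H| = 0.9999 (-0.0 dB), φ = 0.7°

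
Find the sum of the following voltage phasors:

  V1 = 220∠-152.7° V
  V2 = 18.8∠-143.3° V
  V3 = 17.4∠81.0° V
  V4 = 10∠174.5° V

Step 1 — Convert each phasor to rectangular form:
  V1 = 220·(cos(-152.7°) + j·sin(-152.7°)) = -195.5 - j100.9 V
  V2 = 18.8·(cos(-143.3°) + j·sin(-143.3°)) = -15.07 - j11.24 V
  V3 = 17.4·(cos(81.0°) + j·sin(81.0°)) = 2.722 + j17.19 V
  V4 = 10·(cos(174.5°) + j·sin(174.5°)) = -9.954 + j0.9585 V
Step 2 — Sum components: V_total = -217.8 - j93.99 V.
Step 3 — Convert to polar: |V_total| = 237.2 V, ∠V_total = -156.7°.

V_total = 237.2∠-156.7° V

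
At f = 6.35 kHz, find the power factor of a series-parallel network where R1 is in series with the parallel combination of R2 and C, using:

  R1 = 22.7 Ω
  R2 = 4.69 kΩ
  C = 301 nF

Step 1 — Angular frequency: ω = 2π·f = 2π·6350 = 3.99e+04 rad/s.
Step 2 — Component impedances:
  R1: Z = R = 22.7 Ω
  R2: Z = R = 4690 Ω
  C: Z = 1/(jωC) = -j/(ω·C) = 0 - j83.27 Ω
Step 3 — Parallel branch: R2 || C = 1/(1/R2 + 1/C) = 1.478 - j83.24 Ω.
Step 4 — Series with R1: Z_total = R1 + (R2 || C) = 24.18 - j83.24 Ω = 86.68∠-73.8° Ω.
Step 5 — Power factor: PF = cos(φ) = Re(Z)/|Z| = 24.178/86.682 = 0.2789.
Step 6 — Type: Im(Z) = -83.24 ⇒ leading (phase φ = -73.8°).

PF = 0.2789 (leading, φ = -73.8°)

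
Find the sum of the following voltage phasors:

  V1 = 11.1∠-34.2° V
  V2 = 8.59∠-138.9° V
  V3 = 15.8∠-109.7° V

Step 1 — Convert each phasor to rectangular form:
  V1 = 11.1·(cos(-34.2°) + j·sin(-34.2°)) = 9.181 - j6.239 V
  V2 = 8.59·(cos(-138.9°) + j·sin(-138.9°)) = -6.473 - j5.647 V
  V3 = 15.8·(cos(-109.7°) + j·sin(-109.7°)) = -5.326 - j14.88 V
Step 2 — Sum components: V_total = -2.619 - j26.76 V.
Step 3 — Convert to polar: |V_total| = 26.89 V, ∠V_total = -95.6°.

V_total = 26.89∠-95.6° V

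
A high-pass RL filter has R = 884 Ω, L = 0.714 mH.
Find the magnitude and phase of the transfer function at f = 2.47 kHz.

Step 1 — Angular frequency: ω = 2π·2470 = 1.552e+04 rad/s.
Step 2 — Transfer function: H(jω) = jωL/(R + jωL).
Step 3 — Numerator jωL = j·11.08; denominator R + jωL = 884 + j11.08.
Step 4 — H = 0.0001571 + j0.01253.
Step 5 — Magnitude: |H| = 0.01253 (-38.0 dB); phase: φ = 89.3°.

|H| = 0.01253 (-38.0 dB), φ = 89.3°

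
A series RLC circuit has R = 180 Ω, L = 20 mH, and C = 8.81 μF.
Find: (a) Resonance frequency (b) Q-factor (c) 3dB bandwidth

Step 1 — Resonance condition Im(Z)=0 gives ω₀ = 1/√(LC).
Step 2 — ω₀ = 1/√(0.02·8.81e-06) = 2382 rad/s.
Step 3 — f₀ = ω₀/(2π) = 379.2 Hz.
Step 4 — Series Q: Q = ω₀L/R = 2382·0.02/180 = 0.2647.
Step 5 — 3dB bandwidth: Δω = ω₀/Q = 9000 rad/s; BW = Δω/(2π) = 1432 Hz.

(a) f₀ = 379.2 Hz  (b) Q = 0.2647  (c) BW = 1432 Hz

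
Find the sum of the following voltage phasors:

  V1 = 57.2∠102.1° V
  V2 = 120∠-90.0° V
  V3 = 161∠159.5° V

Step 1 — Convert each phasor to rectangular form:
  V1 = 57.2·(cos(102.1°) + j·sin(102.1°)) = -11.99 + j55.93 V
  V2 = 120·(cos(-90.0°) + j·sin(-90.0°)) = 0 - j120 V
  V3 = 161·(cos(159.5°) + j·sin(159.5°)) = -150.8 + j56.38 V
Step 2 — Sum components: V_total = -162.8 - j7.687 V.
Step 3 — Convert to polar: |V_total| = 163 V, ∠V_total = -177.3°.

V_total = 163∠-177.3° V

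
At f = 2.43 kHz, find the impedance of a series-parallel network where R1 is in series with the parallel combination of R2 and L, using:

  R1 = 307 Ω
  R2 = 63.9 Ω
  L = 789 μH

Step 1 — Angular frequency: ω = 2π·f = 2π·2430 = 1.527e+04 rad/s.
Step 2 — Component impedances:
  R1: Z = R = 307 Ω
  R2: Z = R = 63.9 Ω
  L: Z = jωL = j·1.527e+04·0.000789 = 0 + j12.05 Ω
Step 3 — Parallel branch: R2 || L = 1/(1/R2 + 1/L) = 2.193 + j11.63 Ω.
Step 4 — Series with R1: Z_total = R1 + (R2 || L) = 309.2 + j11.63 Ω = 309.4∠2.2° Ω.

Z = 309.2 + j11.63 Ω = 309.4∠2.2° Ω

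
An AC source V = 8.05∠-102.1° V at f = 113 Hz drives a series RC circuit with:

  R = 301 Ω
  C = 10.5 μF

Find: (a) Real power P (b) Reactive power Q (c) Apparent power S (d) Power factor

Step 1 — Angular frequency: ω = 2π·f = 2π·113 = 710 rad/s.
Step 2 — Component impedances:
  R: Z = R = 301 Ω
  C: Z = 1/(jωC) = -j/(ω·C) = 0 - j134.1 Ω
Step 3 — Series combination: Z_total = R + C = 301 - j134.1 Ω = 329.5∠-24.0° Ω.
Step 4 — Source phasor: V = 8.05∠-102.1° V = -1.687 - j7.871 V.
Step 5 — Current: I = V / Z = 0.005045 - j0.0239 A = 0.02443∠-78.1° A.
Step 6 — Complex power: S = V·I* = 0.1796 - j0.08005 VA.
Step 7 — Real power: P = Re(S) = 0.1796 W.
Step 8 — Reactive power: Q = Im(S) = -0.08005 VAR.
Step 9 — Apparent power: |S| = 0.1966 VA.
Step 10 — Power factor: PF = P/|S| = 0.9134 (leading).

(a) P = 0.1796 W  (b) Q = -0.08005 VAR  (c) S = 0.1966 VA  (d) PF = 0.9134 (leading)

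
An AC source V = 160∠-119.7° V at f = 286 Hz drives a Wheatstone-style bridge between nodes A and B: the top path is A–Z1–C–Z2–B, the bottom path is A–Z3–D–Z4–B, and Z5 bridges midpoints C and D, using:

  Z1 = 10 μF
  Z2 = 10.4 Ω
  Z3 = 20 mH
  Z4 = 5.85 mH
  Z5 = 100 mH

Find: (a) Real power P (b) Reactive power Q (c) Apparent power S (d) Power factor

Step 1 — Angular frequency: ω = 2π·f = 2π·286 = 1797 rad/s.
Step 2 — Component impedances:
  Z1: Z = 1/(jωC) = -j/(ω·C) = 0 - j55.65 Ω
  Z2: Z = R = 10.4 Ω
  Z3: Z = jωL = j·1797·0.02 = 0 + j35.94 Ω
  Z4: Z = jωL = j·1797·0.00585 = 0 + j10.51 Ω
  Z5: Z = jωL = j·1797·0.1 = 0 + j179.7 Ω
Step 3 — Bridge requires nodal analysis (the Z5 bridge couples midpoints C and D, so the two paths cannot be reduced to a simple series/parallel combination). Setting node B to ground and injecting 1 A at node A, the 3-node admittance system at A, C, D solves to V_A = Z_AB = 110.7 + j162.1 Ω = 196.2∠55.7° Ω.
Step 4 — Source phasor: V = 160∠-119.7° V = -79.27 - j139 V.
Step 5 — Current: I = V / Z = -0.8126 - j0.06575 A = 0.8153∠-175.4° A.
Step 6 — Complex power: S = V·I* = 73.56 + j107.7 VA.
Step 7 — Real power: P = Re(S) = 73.56 W.
Step 8 — Reactive power: Q = Im(S) = 107.7 VAR.
Step 9 — Apparent power: |S| = 130.4 VA.
Step 10 — Power factor: PF = P/|S| = 0.5639 (lagging).

(a) P = 73.56 W  (b) Q = 107.7 VAR  (c) S = 130.4 VA  (d) PF = 0.5639 (lagging)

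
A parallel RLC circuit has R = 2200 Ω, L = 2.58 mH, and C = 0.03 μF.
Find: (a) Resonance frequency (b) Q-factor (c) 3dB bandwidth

Step 1 — Resonance: ω₀ = 1/√(LC) = 1/√(0.00258·3e-08) = 1.137e+05 rad/s.
Step 2 — f₀ = ω₀/(2π) = 1.809e+04 Hz.
Step 3 — Parallel Q: Q = R/(ω₀L) = 2200/(1.137e+05·0.00258) = 7.502.
Step 4 — Bandwidth: Δω = ω₀/Q = 1.515e+04 rad/s; BW = Δω/(2π) = 2411 Hz.

(a) f₀ = 1.809e+04 Hz  (b) Q = 7.502  (c) BW = 2411 Hz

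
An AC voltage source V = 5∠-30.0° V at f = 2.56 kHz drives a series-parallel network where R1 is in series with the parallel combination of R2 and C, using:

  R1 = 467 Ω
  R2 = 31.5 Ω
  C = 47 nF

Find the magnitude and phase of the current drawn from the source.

Step 1 — Angular frequency: ω = 2π·f = 2π·2560 = 1.608e+04 rad/s.
Step 2 — Component impedances:
  R1: Z = R = 467 Ω
  R2: Z = R = 31.5 Ω
  C: Z = 1/(jωC) = -j/(ω·C) = 0 - j1323 Ω
Step 3 — Parallel branch: R2 || C = 1/(1/R2 + 1/C) = 31.48 - j0.7497 Ω.
Step 4 — Series with R1: Z_total = R1 + (R2 || C) = 498.5 - j0.7497 Ω = 498.5∠-0.1° Ω.
Step 5 — Source phasor: V = 5∠-30.0° V = 4.33 - j2.5 V.
Step 6 — Ohm's law: I = V / Z_total = (4.33 - j2.5) / (498.5 - j0.7497) = 0.008694 - j0.005002 A.
Step 7 — Convert to polar: |I| = 0.01003 A, ∠I = -29.9°.

I = 0.01003∠-29.9° A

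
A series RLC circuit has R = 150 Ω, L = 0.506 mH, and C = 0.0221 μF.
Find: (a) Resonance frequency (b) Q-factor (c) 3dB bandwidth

Step 1 — Resonance condition Im(Z)=0 gives ω₀ = 1/√(LC).
Step 2 — ω₀ = 1/√(0.000506·2.21e-08) = 2.99e+05 rad/s.
Step 3 — f₀ = ω₀/(2π) = 4.759e+04 Hz.
Step 4 — Series Q: Q = ω₀L/R = 2.99e+05·0.000506/150 = 1.009.
Step 5 — 3dB bandwidth: Δω = ω₀/Q = 2.964e+05 rad/s; BW = Δω/(2π) = 4.718e+04 Hz.

(a) f₀ = 4.759e+04 Hz  (b) Q = 1.009  (c) BW = 4.718e+04 Hz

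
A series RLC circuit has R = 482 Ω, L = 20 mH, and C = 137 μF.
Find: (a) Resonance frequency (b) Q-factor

Step 1 — Resonance condition Im(Z)=0 gives ω₀ = 1/√(LC).
Step 2 — ω₀ = 1/√(0.02·0.000137) = 604.1 rad/s.
Step 3 — f₀ = ω₀/(2π) = 96.15 Hz.
Step 4 — Series Q: Q = ω₀L/R = 604.1·0.02/482 = 0.02507.

(a) f₀ = 96.15 Hz  (b) Q = 0.02507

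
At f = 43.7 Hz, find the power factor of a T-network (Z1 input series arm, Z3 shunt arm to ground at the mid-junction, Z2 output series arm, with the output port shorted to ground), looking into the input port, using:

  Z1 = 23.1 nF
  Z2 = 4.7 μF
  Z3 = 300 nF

Step 1 — Angular frequency: ω = 2π·f = 2π·43.7 = 274.6 rad/s.
Step 2 — Component impedances:
  Z1: Z = 1/(jωC) = -j/(ω·C) = 0 - j1.577e+05 Ω
  Z2: Z = 1/(jωC) = -j/(ω·C) = 0 - j774.9 Ω
  Z3: Z = 1/(jωC) = -j/(ω·C) = 0 - j1.214e+04 Ω
Step 3 — With the output port shorted to ground, the output series arm Z2 runs from the junction to ground; the shunt arm Z3 also runs from the junction to ground. They appear in parallel: Z3 || Z2 = 0 - j728.4 Ω.
Step 4 — Series with input arm Z1: Z_in = Z1 + (Z3 || Z2) = 0 - j1.584e+05 Ω = 1.584e+05∠-90.0° Ω.
Step 5 — Power factor: PF = cos(φ) = Re(Z)/|Z| = 0/1.584e+05 = 0.
Step 6 — Type: Im(Z) = -1.584e+05 ⇒ leading (phase φ = -90.0°).

PF = 0 (leading, φ = -90.0°)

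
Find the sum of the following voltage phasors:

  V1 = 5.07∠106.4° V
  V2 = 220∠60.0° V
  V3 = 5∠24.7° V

Step 1 — Convert each phasor to rectangular form:
  V1 = 5.07·(cos(106.4°) + j·sin(106.4°)) = -1.431 + j4.864 V
  V2 = 220·(cos(60.0°) + j·sin(60.0°)) = 110 + j190.5 V
  V3 = 5·(cos(24.7°) + j·sin(24.7°)) = 4.543 + j2.089 V
Step 2 — Sum components: V_total = 113.1 + j197.5 V.
Step 3 — Convert to polar: |V_total| = 227.6 V, ∠V_total = 60.2°.

V_total = 227.6∠60.2° V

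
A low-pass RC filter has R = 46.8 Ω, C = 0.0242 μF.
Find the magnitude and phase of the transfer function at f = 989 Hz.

Step 1 — Angular frequency: ω = 2π·989 = 6214 rad/s.
Step 2 — Transfer function: H(jω) = 1/(1 + jωRC).
Step 3 — Denominator: 1 + jωRC = 1 + j·6214·46.8·2.42e-08 = 1 + j0.007038.
Step 4 — H = 1 - j0.007037.
Step 5 — Magnitude: |H| = 1 (-0.0 dB); phase: φ = -0.4°.

|H| = 1 (-0.0 dB), φ = -0.4°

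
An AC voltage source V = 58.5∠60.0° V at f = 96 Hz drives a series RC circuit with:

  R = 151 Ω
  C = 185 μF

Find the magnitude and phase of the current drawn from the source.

Step 1 — Angular frequency: ω = 2π·f = 2π·96 = 603.2 rad/s.
Step 2 — Component impedances:
  R: Z = R = 151 Ω
  C: Z = 1/(jωC) = -j/(ω·C) = 0 - j8.961 Ω
Step 3 — Series combination: Z_total = R + C = 151 - j8.961 Ω = 151.3∠-3.4° Ω.
Step 4 — Source phasor: V = 58.5∠60.0° V = 29.25 + j50.66 V.
Step 5 — Ohm's law: I = V / Z_total = (29.25 + j50.66) / (151 - j8.961) = 0.1732 + j0.3458 A.
Step 6 — Convert to polar: |I| = 0.3867 A, ∠I = 63.4°.

I = 0.3867∠63.4° A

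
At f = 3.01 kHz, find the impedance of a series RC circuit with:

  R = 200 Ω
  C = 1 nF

Step 1 — Angular frequency: ω = 2π·f = 2π·3010 = 1.891e+04 rad/s.
Step 2 — Component impedances:
  R: Z = R = 200 Ω
  C: Z = 1/(jωC) = -j/(ω·C) = 0 - j5.288e+04 Ω
Step 3 — Series combination: Z_total = R + C = 200 - j5.288e+04 Ω = 5.288e+04∠-89.8° Ω.

Z = 200 - j5.288e+04 Ω = 5.288e+04∠-89.8° Ω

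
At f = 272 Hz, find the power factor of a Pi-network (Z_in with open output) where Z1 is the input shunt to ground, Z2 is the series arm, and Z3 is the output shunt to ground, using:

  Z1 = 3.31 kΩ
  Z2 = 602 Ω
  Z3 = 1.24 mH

Step 1 — Angular frequency: ω = 2π·f = 2π·272 = 1709 rad/s.
Step 2 — Component impedances:
  Z1: Z = R = 3310 Ω
  Z2: Z = R = 602 Ω
  Z3: Z = jωL = j·1709·0.00124 = 0 + j2.119 Ω
Step 3 — With open output, the series arm Z2 and the output shunt Z3 appear in series to ground: Z2 + Z3 = 602 + j2.119 Ω.
Step 4 — Parallel with input shunt Z1: Z_in = Z1 || (Z2 + Z3) = 509.4 + j1.517 Ω = 509.4∠0.2° Ω.
Step 5 — Power factor: PF = cos(φ) = Re(Z)/|Z| = 509.4/509.4 = 1.
Step 6 — Type: Im(Z) = 1.517 ⇒ lagging (phase φ = 0.2°).

PF = 1 (lagging, φ = 0.2°)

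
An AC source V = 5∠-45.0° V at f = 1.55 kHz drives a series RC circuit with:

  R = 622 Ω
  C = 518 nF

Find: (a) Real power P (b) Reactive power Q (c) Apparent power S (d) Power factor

Step 1 — Angular frequency: ω = 2π·f = 2π·1550 = 9739 rad/s.
Step 2 — Component impedances:
  R: Z = R = 622 Ω
  C: Z = 1/(jωC) = -j/(ω·C) = 0 - j198.2 Ω
Step 3 — Series combination: Z_total = R + C = 622 - j198.2 Ω = 652.8∠-17.7° Ω.
Step 4 — Source phasor: V = 5∠-45.0° V = 3.536 - j3.536 V.
Step 5 — Current: I = V / Z = 0.006805 - j0.003516 A = 0.007659∠-27.3° A.
Step 6 — Complex power: S = V·I* = 0.03649 - j0.01163 VA.
Step 7 — Real power: P = Re(S) = 0.03649 W.
Step 8 — Reactive power: Q = Im(S) = -0.01163 VAR.
Step 9 — Apparent power: |S| = 0.0383 VA.
Step 10 — Power factor: PF = P/|S| = 0.9528 (leading).

(a) P = 0.03649 W  (b) Q = -0.01163 VAR  (c) S = 0.0383 VA  (d) PF = 0.9528 (leading)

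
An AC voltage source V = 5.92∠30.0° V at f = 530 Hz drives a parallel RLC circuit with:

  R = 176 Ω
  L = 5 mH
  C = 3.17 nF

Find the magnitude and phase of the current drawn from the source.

Step 1 — Angular frequency: ω = 2π·f = 2π·530 = 3330 rad/s.
Step 2 — Component impedances:
  R: Z = R = 176 Ω
  L: Z = jωL = j·3330·0.005 = 0 + j16.65 Ω
  C: Z = 1/(jωC) = -j/(ω·C) = 0 - j9.473e+04 Ω
Step 3 — Parallel combination: 1/Z_total = 1/R + 1/L + 1/C; Z_total = 1.562 + j16.51 Ω = 16.58∠84.6° Ω.
Step 4 — Source phasor: V = 5.92∠30.0° V = 5.127 + j2.96 V.
Step 5 — Ohm's law: I = V / Z_total = (5.127 + j2.96) / (1.562 + j16.51) = 0.2069 - j0.291 A.
Step 6 — Convert to polar: |I| = 0.3571 A, ∠I = -54.6°.

I = 0.3571∠-54.6° A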